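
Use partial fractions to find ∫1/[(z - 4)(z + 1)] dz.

Decompose: 1/[(z - 4)(z + 1)] = (1/5)/(z - 4) - (1/5)/(z + 1). Integrate each term: (1/5) ln|(z - 4)| - (1/5) ln|(z + 1)| + C


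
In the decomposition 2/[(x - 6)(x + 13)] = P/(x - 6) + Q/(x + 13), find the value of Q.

Cover-up at x = -13: Q = 2/(-13 - 6) = -2/19


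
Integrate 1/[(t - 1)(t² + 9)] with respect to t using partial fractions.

Cover-up at t=1: P = 1/(1²+9) = 1/10. Coeff matching: Q = -1/10, R = -1/10. Decomposition: (1/10)/(t - 1) - ((1/10)t + 1/10)/(t² + 9). Integrate: linear → ln, quadratic → (1/2)ln + arctan: (1/10) ln|(t - 1)| - (1/20) ln(t² + 9) - (1/30) arctan(t/3) + C


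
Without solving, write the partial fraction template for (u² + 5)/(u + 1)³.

Repeated linear factor (power 3): A/(u + 1) + B/(u + 1)² + C/(u + 1)³


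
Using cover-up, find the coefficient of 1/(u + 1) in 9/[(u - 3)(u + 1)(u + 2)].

Cover (u + 1), set u=-1: 9/[(-1 - 3)(-1 + 2)] = -9/4


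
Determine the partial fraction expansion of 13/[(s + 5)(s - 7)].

13/(s + 5)(s - 7) = A/(s + 5) + B/(s - 7). A = 13/(-5 - 7) = -13/12, B = 13/(7 + 5) = 13/12
Result: (-13/12)/(s + 5) + (13/12)/(s - 7)


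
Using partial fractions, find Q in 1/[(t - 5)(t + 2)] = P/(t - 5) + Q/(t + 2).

Cover-up at t = -2: Q = 1/(-2 - 5) = -1/7


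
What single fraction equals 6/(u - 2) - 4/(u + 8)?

Common denominator (u - 2)(u + 8). Numerator: 6(u + 8) - 4(u - 2) = (6u + 48) - (4u - 8) = 2u + 56
Result: (2u + 56)/[(u - 2)(u + 8)]


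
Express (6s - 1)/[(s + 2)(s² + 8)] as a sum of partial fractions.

At s=-2: P = (6·(-2) - 1)/((-2)² + 8) = -13/12. Q = -P = 13/12, R = 6 - (-2)·P = 23/6
Result: (-13/12)/(s + 2) + ((13/12)s + 23/6)/(s² + 8)


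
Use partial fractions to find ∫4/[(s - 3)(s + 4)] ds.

Decompose: 4/[(s - 3)(s + 4)] = (4/7)/(s - 3) - (4/7)/(s + 4). Integrate each term: (4/7) ln|(s - 3)| - (4/7) ln|(s + 4)| + C


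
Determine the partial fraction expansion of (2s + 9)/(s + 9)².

(2s + 9) = P(s + 9) + Q. At s = -9: Q = 2·(-9) + 9 = -9. Coeff of s: P = 2
Result: 2/(s + 9) - 9/(s + 9)²


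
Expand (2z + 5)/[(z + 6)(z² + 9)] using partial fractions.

At z=-6: P = (2·(-6) + 5)/((-6)² + 9) = -7/45. Q = -P = 7/45, R = 2 - (-6)·P = 16/15
Result: (-7/45)/(z + 6) + ((7/45)z + 16/15)/(z² + 9)


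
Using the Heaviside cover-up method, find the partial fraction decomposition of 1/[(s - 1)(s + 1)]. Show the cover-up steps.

Cover (s - 1): set s=1, get α = 1/(1 + 1) = 1/2. Cover (s + 1): set s=-1, get β = 1/(-1 - 1) = -1/2.
Result: (1/2)/(s - 1) - (1/2)/(s + 1)


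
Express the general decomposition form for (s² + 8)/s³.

Repeated linear factor (power 3): α/s + β/s² + γ/s³


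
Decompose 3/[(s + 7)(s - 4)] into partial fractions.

3/(s + 7)(s - 4) = P/(s + 7) + Q/(s - 4). P = 3/(-7 - 4) = -3/11, Q = 3/(4 + 7) = 3/11
Result: (-3/11)/(s + 7) + (3/11)/(s - 4)


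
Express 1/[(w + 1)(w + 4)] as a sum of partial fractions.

1/(w + 1)(w + 4) = α/(w + 1) + β/(w + 4). α = 1/(-1 + 4) = 1/3, β = 1/(-4 + 1) = -1/3
Result: (1/3)/(w + 1) - (1/3)/(w + 4)


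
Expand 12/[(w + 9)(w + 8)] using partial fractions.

12/(w + 9)(w + 8) = α/(w + 9) + β/(w + 8). α = 12/(-9 + 8) = -12, β = 12/(-8 + 9) = 12
Result: -12/(w + 9) + 12/(w + 8)


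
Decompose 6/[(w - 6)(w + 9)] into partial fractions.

6/(w - 6)(w + 9) = α/(w - 6) + β/(w + 9). α = 6/(6 + 9) = 2/5, β = 6/(-9 - 6) = -2/5
Result: (2/5)/(w - 6) - (2/5)/(w + 9)


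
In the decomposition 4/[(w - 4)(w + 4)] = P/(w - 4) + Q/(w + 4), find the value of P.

Cover-up at w = 4: P = 4/(4 + 4) = 4/8 = 1/2


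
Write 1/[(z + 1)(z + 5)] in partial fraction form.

1/(z + 1)(z + 5) = α/(z + 1) + β/(z + 5). α = 1/(-1 + 5) = 1/4, β = 1/(-5 + 1) = -1/4
Result: (1/4)/(z + 1) - (1/4)/(z + 5)


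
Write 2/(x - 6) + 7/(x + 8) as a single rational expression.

Common denominator (x - 6)(x + 8). Numerator: 2(x + 8) + 7(x - 6) = (2x + 16) + (7x - 42) = 9x - 26
Result: (9x - 26)/[(x - 6)(x + 8)]


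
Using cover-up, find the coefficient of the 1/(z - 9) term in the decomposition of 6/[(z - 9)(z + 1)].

Cover (z - 9), set z=9: 6/((z + 1) at z=9) = 6/(10) = 3/5


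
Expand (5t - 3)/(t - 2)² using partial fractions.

(5t - 3) = α(t - 2) + β. At t = 2: β = 5·2 - 3 = 7. Coeff of t: α = 5
Result: 5/(t - 2) + 7/(t - 2)²


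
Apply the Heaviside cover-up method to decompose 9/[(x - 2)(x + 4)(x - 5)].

Cover (x - 2), x=2: P = 9/[(2 + 4)(2 - 5)] = -1/2. Cover (x + 4), x=-4: Q = 9/[(-4 - 2)(-4 - 5)] = 1/6. Cover (x - 5), x=5: R = 9/[(5 - 2)(5 + 4)] = 1/3.
Result: (-1/2)/(x - 2) + (1/6)/(x + 4) + (1/3)/(x - 5)


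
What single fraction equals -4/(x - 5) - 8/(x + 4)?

Common denominator (x - 5)(x + 4). Numerator: -4(x + 4) - 8(x - 5) = (-4x - 16) - (8x - 40) = -12x + 24
Result: (-12x + 24)/[(x - 5)(x + 4)]


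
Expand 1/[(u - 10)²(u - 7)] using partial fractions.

Cover-up at u=7: C = 1/(7 - 10)² = 1/9. Cover-up at u=10: B = 1/(10 - 7) = 1/3. Comparing u² coeff: A = -C = -1/9
Result: (-1/9)/(u - 10) + (1/3)/(u - 10)² + (1/9)/(u - 7)


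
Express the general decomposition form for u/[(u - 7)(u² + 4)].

Linear + irreducible quadratic: A/(u - 7) + (Bu + C)/(u² + 4)


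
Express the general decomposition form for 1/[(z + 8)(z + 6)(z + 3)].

Three distinct linear factors: A/(z + 8) + B/(z + 6) + C/(z + 3)


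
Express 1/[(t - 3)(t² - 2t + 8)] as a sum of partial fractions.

Cover-up at t = 3: P = 1/(3² - 2·3 + 8) = 1/11. Then Q = -P = -1/11, R = -P·(-2 + 3) = -1/11
Result: (1/11)/(t - 3) - ((1/11)t + 1/11)/(t² - 2t + 8)


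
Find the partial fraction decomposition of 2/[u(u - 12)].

2/u(u - 12) = P/u + Q/(u - 12). P = 2/(0 - 12) = -1/6, Q = 2/(12 - 0) = 1/6
Result: (-1/6)/u + (1/6)/(u - 12)


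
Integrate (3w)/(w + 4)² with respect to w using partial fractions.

Decompose: A = 3, B = 3·(-4) + 0 = -12, so (3w)/(w + 4)² = 3/(w + 4) - 12/(w + 4)². Integrate: ∫ A/(w + 4) dw = 3 ln|(w + 4)|; ∫ B/(w + 4)² dw = 12/(w + 4). Sum: 3 ln|(w + 4)| + 12/(w + 4) + C


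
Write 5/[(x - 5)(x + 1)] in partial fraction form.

5/(x - 5)(x + 1) = P/(x - 5) + Q/(x + 1). P = 5/(5 + 1) = 5/6, Q = 5/(-1 - 5) = -5/6
Result: (5/6)/(x - 5) - (5/6)/(x + 1)


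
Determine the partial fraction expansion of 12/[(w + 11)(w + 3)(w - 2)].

Using cover-up method: α = 3/26, β = -3/10, γ = 12/65
Result: (3/26)/(w + 11) - (3/10)/(w + 3) + (12/65)/(w - 2)


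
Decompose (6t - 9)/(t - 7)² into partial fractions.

(6t - 9) = A(t - 7) + B. At t = 7: B = 6·7 - 9 = 33. Coeff of t: A = 6
Result: 6/(t - 7) + 33/(t - 7)²


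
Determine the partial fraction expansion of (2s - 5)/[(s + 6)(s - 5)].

At s=-6: A = (2·(-6) - 5)/(-6 - 5) = 17/11. At s=5: B = (2·5 - 5)/(5 + 6) = 5/11
Result: (17/11)/(s + 6) + (5/11)/(s - 5)


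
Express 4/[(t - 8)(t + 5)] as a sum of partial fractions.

4/(t - 8)(t + 5) = α/(t - 8) + β/(t + 5). α = 4/(8 + 5) = 4/13, β = 4/(-5 - 8) = -4/13
Result: (4/13)/(t - 8) - (4/13)/(t + 5)


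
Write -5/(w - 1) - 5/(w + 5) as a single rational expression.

Common denominator (w - 1)(w + 5). Numerator: -5(w + 5) - 5(w - 1) = (-5w - 25) - (5w - 5) = -10w - 20
Result: (-10w - 20)/[(w - 1)(w + 5)]


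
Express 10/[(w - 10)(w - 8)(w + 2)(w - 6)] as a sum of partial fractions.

Using Heaviside cover-up: (5/48)/(w - 10) - (1/4)/(w - 8) - (1/96)/(w + 2) + (5/32)/(w - 6)


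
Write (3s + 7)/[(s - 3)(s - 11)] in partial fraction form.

At s=3: A = (3·3 + 7)/(3 - 11) = -2. At s=11: B = (3·11 + 7)/(11 - 3) = 5
Result: -2/(s - 3) + 5/(s - 11)


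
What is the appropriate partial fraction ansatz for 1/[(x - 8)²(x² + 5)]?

Repeated linear + quadratic: P/(x - 8) + Q/(x - 8)² + (Rx + S)/(x² + 5)


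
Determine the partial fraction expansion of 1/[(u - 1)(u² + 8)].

Cover-up at u = 1: A = 1/(1² + 8) = 1/9. Then B = -A = -1/9, C = -A·(0 + 1) = -1/9
Result: (1/9)/(u - 1) - ((1/9)u + 1/9)/(u² + 8)


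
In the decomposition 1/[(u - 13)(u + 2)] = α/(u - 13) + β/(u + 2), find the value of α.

Cover-up at u = 13: α = 1/(13 + 2) = 1/15


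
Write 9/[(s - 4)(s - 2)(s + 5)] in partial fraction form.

Using cover-up method: P = 1/2, Q = -9/14, R = 1/7
Result: (1/2)/(s - 4) - (9/14)/(s - 2) + (1/7)/(s + 5)


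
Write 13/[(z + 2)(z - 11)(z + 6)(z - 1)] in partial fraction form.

Using Heaviside cover-up: (1/12)/(z + 2) + (1/170)/(z - 11) - (13/476)/(z + 6) - (13/210)/(z - 1)


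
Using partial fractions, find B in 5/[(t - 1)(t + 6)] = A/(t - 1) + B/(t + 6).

Cover-up at t = -6: B = 5/(-6 - 1) = -5/7


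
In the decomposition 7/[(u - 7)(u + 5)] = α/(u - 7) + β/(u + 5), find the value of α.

Cover-up at u = 7: α = 7/(7 + 5) = 7/12


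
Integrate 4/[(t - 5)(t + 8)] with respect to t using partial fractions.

Decompose: 4/[(t - 5)(t + 8)] = (4/13)/(t - 5) - (4/13)/(t + 8). Integrate each term: (4/13) ln|(t - 5)| - (4/13) ln|(t + 8)| + C


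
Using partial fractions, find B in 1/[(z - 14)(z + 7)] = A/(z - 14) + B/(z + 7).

Cover-up at z = -7: B = 1/(-7 - 14) = -1/21


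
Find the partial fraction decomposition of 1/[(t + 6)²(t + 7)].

Cover-up at t=-7: γ = 1/(-7 + 6)² = 1. Cover-up at t=-6: β = 1/(-6 + 7) = 1. Comparing t² coeff: α = -γ = -1
Result: -1/(t + 6) + 1/(t + 6)² + 1/(t + 7)


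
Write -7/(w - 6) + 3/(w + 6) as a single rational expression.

Common denominator (w - 6)(w + 6). Numerator: -7(w + 6) + 3(w - 6) = (-7w - 42) + (3w - 18) = -4w - 60
Result: (-4w - 60)/[(w - 6)(w + 6)]


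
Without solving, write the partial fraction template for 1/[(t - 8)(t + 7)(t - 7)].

Three distinct linear factors: P/(t - 8) + Q/(t + 7) + R/(t - 7)


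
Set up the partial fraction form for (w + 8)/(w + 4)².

Repeated linear factor: α/(w + 4) + β/(w + 4)²


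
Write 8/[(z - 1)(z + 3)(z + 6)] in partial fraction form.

Using cover-up method: P = 2/7, Q = -2/3, R = 8/21
Result: (2/7)/(z - 1) - (2/3)/(z + 3) + (8/21)/(z + 6)


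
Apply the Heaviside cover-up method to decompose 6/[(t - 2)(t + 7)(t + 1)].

Cover (t - 2), t=2: α = 6/[(2 + 7)(2 + 1)] = 2/9. Cover (t + 7), t=-7: β = 6/[(-7 - 2)(-7 + 1)] = 1/9. Cover (t + 1), t=-1: γ = 6/[(-1 - 2)(-1 + 7)] = -1/3.
Result: (2/9)/(t - 2) + (1/9)/(t + 7) - (1/3)/(t + 1)


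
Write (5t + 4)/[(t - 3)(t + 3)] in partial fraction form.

At t=3: A = (5·3 + 4)/(3 + 3) = 19/6. At t=-3: B = (5·(-3) + 4)/(-3 - 3) = 11/6
Result: (19/6)/(t - 3) + (11/6)/(t + 3)


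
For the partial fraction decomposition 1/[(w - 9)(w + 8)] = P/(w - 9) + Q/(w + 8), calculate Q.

Cover-up at w = -8: Q = 1/(-8 - 9) = -1/17


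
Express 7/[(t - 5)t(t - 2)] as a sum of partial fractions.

Using cover-up method: α = 7/15, β = 7/10, γ = -7/6
Result: (7/15)/(t - 5) + (7/10)/t - (7/6)/(t - 2)


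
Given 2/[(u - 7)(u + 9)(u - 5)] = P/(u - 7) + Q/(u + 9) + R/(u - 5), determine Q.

Cover-up at u = -9: Q = 2/[(-9 - 7)(-9 - 5)] = 2/[(-16)(-14)] = 2/224 = 1/112


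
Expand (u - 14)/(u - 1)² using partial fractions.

(u - 14) = α(u - 1) + β. At u = 1: β = 1·1 - 14 = -13. Coeff of u: α = 1
Result: 1/(u - 1) - 13/(u - 1)²


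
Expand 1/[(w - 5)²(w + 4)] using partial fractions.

Cover-up at w=-4: C = 1/(-4 - 5)² = 1/81. Cover-up at w=5: B = 1/(5 + 4) = 1/9. Comparing w² coeff: A = -C = -1/81
Result: (-1/81)/(w - 5) + (1/9)/(w - 5)² + (1/81)/(w + 4)


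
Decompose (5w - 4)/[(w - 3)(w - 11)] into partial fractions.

At w=3: P = (5·3 - 4)/(3 - 11) = -11/8. At w=11: Q = (5·11 - 4)/(11 - 3) = 51/8
Result: (-11/8)/(w - 3) + (51/8)/(w - 11)


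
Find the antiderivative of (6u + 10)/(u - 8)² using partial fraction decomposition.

Decompose: α = 6, β = 6·8 + 10 = 58, so (6u + 10)/(u - 8)² = 6/(u - 8) + 58/(u - 8)². Integrate: ∫ α/(u - 8) du = 6 ln|(u - 8)|; ∫ β/(u - 8)² du = -58/(u - 8). Sum: 6 ln|(u - 8)| - 58/(u - 8) + C


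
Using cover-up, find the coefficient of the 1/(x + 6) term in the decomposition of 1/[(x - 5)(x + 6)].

Cover (x + 6), set x=-6: 1/((x - 5) at x=-6) = 1/(-11) = -1/11


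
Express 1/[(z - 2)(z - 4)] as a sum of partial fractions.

1/(z - 2)(z - 4) = P/(z - 2) + Q/(z - 4). P = 1/(2 - 4) = -1/2, Q = 1/(4 - 2) = 1/2
Result: (-1/2)/(z - 2) + (1/2)/(z - 4)


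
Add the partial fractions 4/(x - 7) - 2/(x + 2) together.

Common denominator (x - 7)(x + 2). Numerator: 4(x + 2) - 2(x - 7) = (4x + 8) - (2x - 14) = 2x + 22
Result: (2x + 22)/[(x - 7)(x + 2)]


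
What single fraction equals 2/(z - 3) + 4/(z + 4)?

Common denominator (z - 3)(z + 4). Numerator: 2(z + 4) + 4(z - 3) = (2z + 8) + (4z - 12) = 6z - 4
Result: (6z - 4)/[(z - 3)(z + 4)]


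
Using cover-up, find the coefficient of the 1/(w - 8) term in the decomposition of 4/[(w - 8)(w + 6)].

Cover (w - 8), set w=8: 4/((w + 6) at w=8) = 4/(14) = 2/7


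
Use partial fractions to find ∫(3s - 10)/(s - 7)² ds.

Decompose: A = 3, B = 3·7 - 10 = 11, so (3s - 10)/(s - 7)² = 3/(s - 7) + 11/(s - 7)². Integrate: ∫ A/(s - 7) ds = 3 ln|(s - 7)|; ∫ B/(s - 7)² ds = -11/(s - 7). Sum: 3 ln|(s - 7)| - 11/(s - 7) + C


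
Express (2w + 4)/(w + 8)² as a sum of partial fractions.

(2w + 4) = α(w + 8) + β. At w = -8: β = 2·(-8) + 4 = -12. Coeff of w: α = 2
Result: 2/(w + 8) - 12/(w + 8)²


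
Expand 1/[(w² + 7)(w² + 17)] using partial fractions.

Coefficient matching gives A = C = 0, B = 1/(17-7) = 1/10, D = -B = -1/10
Result: (1/10)/(w² + 7) - (1/10)/(w² + 17)


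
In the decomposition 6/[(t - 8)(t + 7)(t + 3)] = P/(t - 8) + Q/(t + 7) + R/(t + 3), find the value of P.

Cover-up at t = 8: P = 6/[(8 + 7)(8 + 3)] = 6/[(15)(11)] = 6/165 = 2/55


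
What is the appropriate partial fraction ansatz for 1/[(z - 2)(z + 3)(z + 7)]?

Three distinct linear factors: P/(z - 2) + Q/(z + 3) + R/(z + 7)


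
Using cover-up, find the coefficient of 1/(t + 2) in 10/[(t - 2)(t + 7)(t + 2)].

Cover (t + 2), set t=-2: 10/[(-2 - 2)(-2 + 7)] = -1/2


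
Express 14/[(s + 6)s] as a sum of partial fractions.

14/(s + 6)s = P/(s + 6) + Q/s. P = 14/(-6 - 0) = -7/3, Q = 14/(0 + 6) = 7/3
Result: (-7/3)/(s + 6) + (7/3)/s


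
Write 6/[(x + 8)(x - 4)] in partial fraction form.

6/(x + 8)(x - 4) = A/(x + 8) + B/(x - 4). A = 6/(-8 - 4) = -1/2, B = 6/(4 + 8) = 1/2
Result: (-1/2)/(x + 8) + (1/2)/(x - 4)


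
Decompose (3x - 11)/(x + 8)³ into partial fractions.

(3x - 11) = A(x + 8)² + B(x + 8) + C. At x = -8: C = 3·(-8) - 11 = -35. Coefficients: A = 0, B = 3
Result: 3/(x + 8)² - 35/(x + 8)³


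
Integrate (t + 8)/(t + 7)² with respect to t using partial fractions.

Decompose: α = 1, β = 1·(-7) + 8 = 1, so (t + 8)/(t + 7)² = 1/(t + 7) + 1/(t + 7)². Integrate: ∫ α/(t + 7) dt = ln|(t + 7)|; ∫ β/(t + 7)² dt = -1/(t + 7). Sum: ln|(t + 7)| - 1/(t + 7) + C


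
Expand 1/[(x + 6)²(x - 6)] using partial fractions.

Cover-up at x=6: C = 1/(6 + 6)² = 1/144. Cover-up at x=-6: B = 1/(-6 - 6) = -1/12. Comparing x² coeff: A = -C = -1/144
Result: (-1/144)/(x + 6) - (1/12)/(x + 6)² + (1/144)/(x - 6)


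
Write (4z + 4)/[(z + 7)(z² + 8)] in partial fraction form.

At z=-7: α = (4·(-7) + 4)/((-7)² + 8) = -8/19. β = -α = 8/19, γ = 4 - (-7)·α = 20/19
Result: (-8/19)/(z + 7) + ((8/19)z + 20/19)/(z² + 8)


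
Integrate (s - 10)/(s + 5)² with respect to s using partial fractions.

Decompose: P = 1, Q = 1·(-5) - 10 = -15, so (s - 10)/(s + 5)² = 1/(s + 5) - 15/(s + 5)². Integrate: ∫ P/(s + 5) ds = ln|(s + 5)|; ∫ Q/(s + 5)² ds = 15/(s + 5). Sum: ln|(s + 5)| + 15/(s + 5) + C


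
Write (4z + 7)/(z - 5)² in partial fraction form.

(4z + 7) = P(z - 5) + Q. At z = 5: Q = 4·5 + 7 = 27. Coeff of z: P = 4
Result: 4/(z - 5) + 27/(z - 5)²


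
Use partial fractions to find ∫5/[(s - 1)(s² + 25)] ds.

Cover-up at s=1: P = 5/(1²+25) = 5/26. Coeff matching: Q = -5/26, R = -5/26. Decomposition: (5/26)/(s - 1) - ((5/26)s + 5/26)/(s² + 25). Integrate: linear → ln, quadratic → (1/2)ln + arctan: (5/26) ln|(s - 1)| - (5/52) ln(s² + 25) - (1/26) arctan(s/5) + C


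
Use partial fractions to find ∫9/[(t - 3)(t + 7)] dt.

Decompose: 9/[(t - 3)(t + 7)] = (9/10)/(t - 3) - (9/10)/(t + 7). Integrate each term: (9/10) ln|(t - 3)| - (9/10) ln|(t + 7)| + C


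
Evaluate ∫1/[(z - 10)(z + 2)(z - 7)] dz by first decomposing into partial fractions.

Cover-up: A = 1/36, B = 1/108, C = -1/27. Decomposition: (1/36)/(z - 10) + (1/108)/(z + 2) - (1/27)/(z - 7). Integrate each term: (1/36) ln|(z - 10)| + (1/108) ln|(z + 2)| - (1/27) ln|(z - 7)| + C


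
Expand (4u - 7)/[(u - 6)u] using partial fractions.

At u=6: A = (4·6 - 7)/(6 - 0) = 17/6. At u=0: B = (4·0 - 7)/(0 - 6) = 7/6
Result: (17/6)/(u - 6) + (7/6)/u


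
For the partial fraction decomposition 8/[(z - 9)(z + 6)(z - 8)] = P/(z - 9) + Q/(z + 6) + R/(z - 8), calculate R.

Cover-up at z = 8: R = 8/[(8 - 9)(8 + 6)] = 8/[(-1)(14)] = -8/14 = -4/7


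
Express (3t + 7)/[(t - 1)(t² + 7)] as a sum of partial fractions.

At t=1: α = (3·1 + 7)/(1² + 7) = 5/4. β = -α = -5/4, γ = 3 - 1·α = 7/4
Result: (5/4)/(t - 1) - ((5/4)t - 7/4)/(t² + 7)


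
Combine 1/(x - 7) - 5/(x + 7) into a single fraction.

Common denominator (x - 7)(x + 7). Numerator: 1(x + 7) - 5(x - 7) = (x + 7) - (5x - 35) = -4x + 42
Result: (-4x + 42)/[(x - 7)(x + 7)]


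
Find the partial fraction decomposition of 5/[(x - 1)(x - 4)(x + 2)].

Using cover-up method: P = -5/9, Q = 5/18, R = 5/18
Result: (-5/9)/(x - 1) + (5/18)/(x - 4) + (5/18)/(x + 2)


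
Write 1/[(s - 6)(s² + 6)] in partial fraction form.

Cover-up at s = 6: A = 1/(6² + 6) = 1/42. Then B = -A = -1/42, C = -A·(0 + 6) = -1/7
Result: (1/42)/(s - 6) - ((1/42)s + 1/7)/(s² + 6)


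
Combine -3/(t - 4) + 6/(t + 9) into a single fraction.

Common denominator (t - 4)(t + 9). Numerator: -3(t + 9) + 6(t - 4) = (-3t - 27) + (6t - 24) = 3t - 51
Result: (3t - 51)/[(t - 4)(t + 9)]


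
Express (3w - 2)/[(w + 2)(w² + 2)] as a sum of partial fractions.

At w=-2: P = (3·(-2) - 2)/((-2)² + 2) = -4/3. Q = -P = 4/3, R = 3 - (-2)·P = 1/3
Result: (-4/3)/(w + 2) + ((4/3)w + 1/3)/(w² + 2)


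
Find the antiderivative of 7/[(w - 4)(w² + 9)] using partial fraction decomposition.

Cover-up at w=4: A = 7/(4²+9) = 7/25. Coeff matching: B = -7/25, C = -28/25. Decomposition: (7/25)/(w - 4) - ((7/25)w + 28/25)/(w² + 9). Integrate: linear → ln, quadratic → (1/2)ln + arctan: (7/25) ln|(w - 4)| - (7/50) ln(w² + 9) - (28/75) arctan(w/3) + C


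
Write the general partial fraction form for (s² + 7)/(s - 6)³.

Repeated linear factor (power 3): A/(s - 6) + B/(s - 6)² + C/(s - 6)³


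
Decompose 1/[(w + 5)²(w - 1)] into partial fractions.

Cover-up at w=1: R = 1/(1 + 5)² = 1/36. Cover-up at w=-5: Q = 1/(-5 - 1) = -1/6. Comparing w² coeff: P = -R = -1/36
Result: (-1/36)/(w + 5) - (1/6)/(w + 5)² + (1/36)/(w - 1)


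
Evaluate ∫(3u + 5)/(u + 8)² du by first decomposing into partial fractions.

Decompose: A = 3, B = 3·(-8) + 5 = -19, so (3u + 5)/(u + 8)² = 3/(u + 8) - 19/(u + 8)². Integrate: ∫ A/(u + 8) du = 3 ln|(u + 8)|; ∫ B/(u + 8)² du = 19/(u + 8). Sum: 3 ln|(u + 8)| + 19/(u + 8) + C


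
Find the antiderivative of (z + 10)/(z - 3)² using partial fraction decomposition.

Decompose: A = 1, B = 1·3 + 10 = 13, so (z + 10)/(z - 3)² = 1/(z - 3) + 13/(z - 3)². Integrate: ∫ A/(z - 3) dz = ln|(z - 3)|; ∫ B/(z - 3)² dz = -13/(z - 3). Sum: ln|(z - 3)| - 13/(z - 3) + C


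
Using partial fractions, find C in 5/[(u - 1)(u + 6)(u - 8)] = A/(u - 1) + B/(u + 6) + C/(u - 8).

Cover-up at u = 8: C = 5/[(8 - 1)(8 + 6)] = 5/[(7)(14)] = 5/98


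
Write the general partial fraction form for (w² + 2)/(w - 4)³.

Repeated linear factor (power 3): P/(w - 4) + Q/(w - 4)² + R/(w - 4)³


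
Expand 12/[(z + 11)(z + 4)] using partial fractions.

12/(z + 11)(z + 4) = α/(z + 11) + β/(z + 4). α = 12/(-11 + 4) = -12/7, β = 12/(-4 + 11) = 12/7
Result: (-12/7)/(z + 11) + (12/7)/(z + 4)


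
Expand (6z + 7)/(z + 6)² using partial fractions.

(6z + 7) = P(z + 6) + Q. At z = -6: Q = 6·(-6) + 7 = -29. Coeff of z: P = 6
Result: 6/(z + 6) - 29/(z + 6)²


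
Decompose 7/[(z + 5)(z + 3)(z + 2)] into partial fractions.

Using cover-up method: A = 7/6, B = -7/2, C = 7/3
Result: (7/6)/(z + 5) - (7/2)/(z + 3) + (7/3)/(z + 2)


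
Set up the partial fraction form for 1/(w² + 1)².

Repeated quadratic factor: (αw + β)/(w² + 1) + (γw + δ)/(w² + 1)²


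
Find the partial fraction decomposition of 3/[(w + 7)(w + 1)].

3/(w + 7)(w + 1) = α/(w + 7) + β/(w + 1). α = 3/(-7 + 1) = -1/2, β = 3/(-1 + 7) = 1/2
Result: (-1/2)/(w + 7) + (1/2)/(w + 1)


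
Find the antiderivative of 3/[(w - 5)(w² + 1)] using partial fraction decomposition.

Cover-up at w=5: α = 3/(5²+1) = 3/26. Coeff matching: β = -3/26, γ = -15/26. Decomposition: (3/26)/(w - 5) - ((3/26)w + 15/26)/(w² + 1). Integrate: linear → ln, quadratic → (1/2)ln + arctan: (3/26) ln|(w - 5)| - (3/52) ln(w² + 1) - (15/26) arctan(w) + C


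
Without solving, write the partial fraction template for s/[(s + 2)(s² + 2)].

Linear + irreducible quadratic: P/(s + 2) + (Qs + R)/(s² + 2)


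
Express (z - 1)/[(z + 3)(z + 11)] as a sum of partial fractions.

At z=-3: α = (1·(-3) - 1)/(-3 + 11) = -1/2. At z=-11: β = (1·(-11) - 1)/(-11 + 3) = 3/2
Result: (-1/2)/(z + 3) + (3/2)/(z + 11)


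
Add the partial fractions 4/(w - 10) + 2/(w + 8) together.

Common denominator (w - 10)(w + 8). Numerator: 4(w + 8) + 2(w - 10) = (4w + 32) + (2w - 20) = 6w + 12
Result: (6w + 12)/[(w - 10)(w + 8)]


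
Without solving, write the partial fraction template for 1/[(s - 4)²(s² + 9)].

Repeated linear + quadratic: A/(s - 4) + B/(s - 4)² + (Cs + D)/(s² + 9)


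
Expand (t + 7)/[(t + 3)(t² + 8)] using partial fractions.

At t=-3: α = (1·(-3) + 7)/((-3)² + 8) = 4/17. β = -α = -4/17, γ = 1 - (-3)·α = 29/17
Result: (4/17)/(t + 3) - ((4/17)t - 29/17)/(t² + 8)


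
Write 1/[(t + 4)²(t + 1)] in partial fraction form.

Cover-up at t=-1: γ = 1/(-1 + 4)² = 1/9. Cover-up at t=-4: β = 1/(-4 + 1) = -1/3. Comparing t² coeff: α = -γ = -1/9
Result: (-1/9)/(t + 4) - (1/3)/(t + 4)² + (1/9)/(t + 1)


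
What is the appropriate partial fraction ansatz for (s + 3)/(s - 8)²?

Repeated linear factor: α/(s - 8) + β/(s - 8)²


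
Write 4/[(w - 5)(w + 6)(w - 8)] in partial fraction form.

Using cover-up method: P = -4/33, Q = 2/77, R = 2/21
Result: (-4/33)/(w - 5) + (2/77)/(w + 6) + (2/21)/(w - 8)


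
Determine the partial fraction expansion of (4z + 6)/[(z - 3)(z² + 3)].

At z=3: P = (4·3 + 6)/(3² + 3) = 3/2. Q = -P = -3/2, R = 4 - 3·P = -1/2
Result: (3/2)/(z - 3) - ((3/2)z + 1/2)/(z² + 3)


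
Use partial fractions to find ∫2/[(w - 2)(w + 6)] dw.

Decompose: 2/[(w - 2)(w + 6)] = (1/4)/(w - 2) - (1/4)/(w + 6). Integrate each term: (1/4) ln|(w - 2)| - (1/4) ln|(w + 6)| + C


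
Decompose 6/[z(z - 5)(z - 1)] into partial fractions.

Using cover-up method: α = 6/5, β = 3/10, γ = -3/2
Result: (6/5)/z + (3/10)/(z - 5) - (3/2)/(z - 1)


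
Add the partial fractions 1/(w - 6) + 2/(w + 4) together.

Common denominator (w - 6)(w + 4). Numerator: 1(w + 4) + 2(w - 6) = (w + 4) + (2w - 12) = 3w - 8
Result: (3w - 8)/[(w - 6)(w + 4)]


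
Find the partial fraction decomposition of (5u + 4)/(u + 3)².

(5u + 4) = A(u + 3) + B. At u = -3: B = 5·(-3) + 4 = -11. Coeff of u: A = 5
Result: 5/(u + 3) - 11/(u + 3)²


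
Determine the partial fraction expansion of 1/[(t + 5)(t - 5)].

1/(t + 5)(t - 5) = P/(t + 5) + Q/(t - 5). P = 1/(-5 - 5) = -1/10, Q = 1/(5 + 5) = 1/10
Result: (-1/10)/(t + 5) + (1/10)/(t - 5)


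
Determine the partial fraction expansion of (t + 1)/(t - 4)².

(t + 1) = P(t - 4) + Q. At t = 4: Q = 1·4 + 1 = 5. Coeff of t: P = 1
Result: 1/(t - 4) + 5/(t - 4)²


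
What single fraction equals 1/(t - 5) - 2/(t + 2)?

Common denominator (t - 5)(t + 2). Numerator: 1(t + 2) - 2(t - 5) = (t + 2) - (2t - 10) = -t + 12
Result: (-t + 12)/[(t - 5)(t + 2)]


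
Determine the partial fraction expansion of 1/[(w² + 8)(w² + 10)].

Coefficient matching gives α = γ = 0, β = 1/(10-8) = 1/2, δ = -β = -1/2
Result: (1/2)/(w² + 8) - (1/2)/(w² + 10)


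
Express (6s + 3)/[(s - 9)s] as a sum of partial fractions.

At s=9: P = (6·9 + 3)/(9 - 0) = 19/3. At s=0: Q = (6·0 + 3)/(0 - 9) = -1/3
Result: (19/3)/(s - 9) - (1/3)/s


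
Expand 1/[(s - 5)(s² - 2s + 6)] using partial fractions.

Cover-up at s = 5: A = 1/(5² - 2·5 + 6) = 1/21. Then B = -A = -1/21, C = -A·(-2 + 5) = -1/7
Result: (1/21)/(s - 5) - ((1/21)s + 1/7)/(s² - 2s + 6)


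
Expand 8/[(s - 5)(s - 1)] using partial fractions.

8/(s - 5)(s - 1) = α/(s - 5) + β/(s - 1). α = 8/(5 - 1) = 2, β = 8/(1 - 5) = -2
Result: 2/(s - 5) - 2/(s - 1)


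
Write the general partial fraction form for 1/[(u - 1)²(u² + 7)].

Repeated linear + quadratic: A/(u - 1) + B/(u - 1)² + (Cu + D)/(u² + 7)


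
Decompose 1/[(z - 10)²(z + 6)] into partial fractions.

Cover-up at z=-6: C = 1/(-6 - 10)² = 1/256. Cover-up at z=10: B = 1/(10 + 6) = 1/16. Comparing z² coeff: A = -C = -1/256
Result: (-1/256)/(z - 10) + (1/16)/(z - 10)² + (1/256)/(z + 6)


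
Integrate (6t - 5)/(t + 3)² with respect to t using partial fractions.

Decompose: α = 6, β = 6·(-3) - 5 = -23, so (6t - 5)/(t + 3)² = 6/(t + 3) - 23/(t + 3)². Integrate: ∫ α/(t + 3) dt = 6 ln|(t + 3)|; ∫ β/(t + 3)² dt = 23/(t + 3). Sum: 6 ln|(t + 3)| + 23/(t + 3) + C


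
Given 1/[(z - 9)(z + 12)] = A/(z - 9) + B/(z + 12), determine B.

Cover-up at z = -12: B = 1/(-12 - 9) = -1/21


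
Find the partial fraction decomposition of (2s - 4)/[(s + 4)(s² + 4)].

At s=-4: P = (2·(-4) - 4)/((-4)² + 4) = -3/5. Q = -P = 3/5, R = 2 - (-4)·P = -2/5
Result: (-3/5)/(s + 4) + ((3/5)s - 2/5)/(s² + 4)


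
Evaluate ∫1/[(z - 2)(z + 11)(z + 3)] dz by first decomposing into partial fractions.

Cover-up: A = 1/65, B = 1/104, C = -1/40. Decomposition: (1/65)/(z - 2) + (1/104)/(z + 11) - (1/40)/(z + 3). Integrate each term: (1/65) ln|(z - 2)| + (1/104) ln|(z + 11)| - (1/40) ln|(z + 3)| + C


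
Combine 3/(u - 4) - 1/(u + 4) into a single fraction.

Common denominator (u - 4)(u + 4). Numerator: 3(u + 4) - 1(u - 4) = (3u + 12) - (u - 4) = 2u + 16
Result: (2u + 16)/[(u - 4)(u + 4)]


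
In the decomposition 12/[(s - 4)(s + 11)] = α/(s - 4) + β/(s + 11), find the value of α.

Cover-up at s = 4: α = 12/(4 + 11) = 12/15 = 4/5


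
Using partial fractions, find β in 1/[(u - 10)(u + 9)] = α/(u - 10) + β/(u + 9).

Cover-up at u = -9: β = 1/(-9 - 10) = -1/19


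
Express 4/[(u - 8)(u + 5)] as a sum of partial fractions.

4/(u - 8)(u + 5) = A/(u - 8) + B/(u + 5). A = 4/(8 + 5) = 4/13, B = 4/(-5 - 8) = -4/13
Result: (4/13)/(u - 8) - (4/13)/(u + 5)


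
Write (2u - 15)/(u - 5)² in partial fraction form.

(2u - 15) = A(u - 5) + B. At u = 5: B = 2·5 - 15 = -5. Coeff of u: A = 2
Result: 2/(u - 5) - 5/(u - 5)²


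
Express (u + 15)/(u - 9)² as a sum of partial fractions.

(u + 15) = P(u - 9) + Q. At u = 9: Q = 1·9 + 15 = 24. Coeff of u: P = 1
Result: 1/(u - 9) + 24/(u - 9)²


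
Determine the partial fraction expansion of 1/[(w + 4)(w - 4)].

1/(w + 4)(w - 4) = α/(w + 4) + β/(w - 4). α = 1/(-4 - 4) = -1/8, β = 1/(4 + 4) = 1/8
Result: (-1/8)/(w + 4) + (1/8)/(w - 4)


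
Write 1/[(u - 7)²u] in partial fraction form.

Cover-up at u=0: C = 1/(0 - 7)² = 1/49. Cover-up at u=7: B = 1/(7 - 0) = 1/7. Comparing u² coeff: A = -C = -1/49
Result: (-1/49)/(u - 7) + (1/7)/(u - 7)² + (1/49)/u


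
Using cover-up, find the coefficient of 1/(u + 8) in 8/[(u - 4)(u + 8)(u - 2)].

Cover (u + 8), set u=-8: 8/[(-8 - 4)(-8 - 2)] = 1/15


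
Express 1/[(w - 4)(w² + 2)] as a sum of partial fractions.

Cover-up at w = 4: α = 1/(4² + 2) = 1/18. Then β = -α = -1/18, γ = -α·(0 + 4) = -2/9
Result: (1/18)/(w - 4) - ((1/18)w + 2/9)/(w² + 2)


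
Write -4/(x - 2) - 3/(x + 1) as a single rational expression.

Common denominator (x - 2)(x + 1). Numerator: -4(x + 1) - 3(x - 2) = (-4x - 4) - (3x - 6) = -7x + 2
Result: (-7x + 2)/[(x - 2)(x + 1)]


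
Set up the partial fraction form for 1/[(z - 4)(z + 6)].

Distinct linear factors: α/(z - 4) + β/(z + 6)


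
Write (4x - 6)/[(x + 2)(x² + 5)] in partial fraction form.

At x=-2: P = (4·(-2) - 6)/((-2)² + 5) = -14/9. Q = -P = 14/9, R = 4 - (-2)·P = 8/9
Result: (-14/9)/(x + 2) + ((14/9)x + 8/9)/(x² + 5)


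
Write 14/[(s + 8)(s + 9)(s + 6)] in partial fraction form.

Using cover-up method: P = -7, Q = 14/3, R = 7/3
Result: -7/(s + 8) + (14/3)/(s + 9) + (7/3)/(s + 6)


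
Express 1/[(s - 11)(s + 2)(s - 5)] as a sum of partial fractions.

Using cover-up method: A = 1/78, B = 1/91, C = -1/42
Result: (1/78)/(s - 11) + (1/91)/(s + 2) - (1/42)/(s - 5)


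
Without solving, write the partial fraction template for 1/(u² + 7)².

Repeated quadratic factor: (αu + β)/(u² + 7) + (γu + δ)/(u² + 7)²


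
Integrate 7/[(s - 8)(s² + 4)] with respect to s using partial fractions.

Cover-up at s=8: α = 7/(8²+4) = 7/68. Coeff matching: β = -7/68, γ = -14/17. Decomposition: (7/68)/(s - 8) - ((7/68)s + 14/17)/(s² + 4). Integrate: linear → ln, quadratic → (1/2)ln + arctan: (7/68) ln|(s - 8)| - (7/136) ln(s² + 4) - (7/17) arctan(s/2) + C


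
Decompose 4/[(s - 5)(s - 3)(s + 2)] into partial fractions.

Using cover-up method: A = 2/7, B = -2/5, C = 4/35
Result: (2/7)/(s - 5) - (2/5)/(s - 3) + (4/35)/(s + 2)


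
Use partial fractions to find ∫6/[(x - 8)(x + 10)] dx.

Decompose: 6/[(x - 8)(x + 10)] = (1/3)/(x - 8) - (1/3)/(x + 10). Integrate each term: (1/3) ln|(x - 8)| - (1/3) ln|(x + 10)| + C


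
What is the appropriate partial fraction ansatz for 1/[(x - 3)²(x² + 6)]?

Repeated linear + quadratic: A/(x - 3) + B/(x - 3)² + (Cx + D)/(x² + 6)


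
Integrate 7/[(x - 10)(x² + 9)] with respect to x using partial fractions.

Cover-up at x=10: α = 7/(10²+9) = 7/109. Coeff matching: β = -7/109, γ = -70/109. Decomposition: (7/109)/(x - 10) - ((7/109)x + 70/109)/(x² + 9). Integrate: linear → ln, quadratic → (1/2)ln + arctan: (7/109) ln|(x - 10)| - (7/218) ln(x² + 9) - (70/327) arctan(x/3) + C


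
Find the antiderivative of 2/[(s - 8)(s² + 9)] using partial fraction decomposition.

Cover-up at s=8: α = 2/(8²+9) = 2/73. Coeff matching: β = -2/73, γ = -16/73. Decomposition: (2/73)/(s - 8) - ((2/73)s + 16/73)/(s² + 9). Integrate: linear → ln, quadratic → (1/2)ln + arctan: (2/73) ln|(s - 8)| - (1/73) ln(s² + 9) - (16/219) arctan(s/3) + C


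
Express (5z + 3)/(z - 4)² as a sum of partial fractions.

(5z + 3) = α(z - 4) + β. At z = 4: β = 5·4 + 3 = 23. Coeff of z: α = 5
Result: 5/(z - 4) + 23/(z - 4)²


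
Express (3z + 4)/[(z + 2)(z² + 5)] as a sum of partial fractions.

At z=-2: A = (3·(-2) + 4)/((-2)² + 5) = -2/9. B = -A = 2/9, C = 3 - (-2)·A = 23/9
Result: (-2/9)/(z + 2) + ((2/9)z + 23/9)/(z² + 5)


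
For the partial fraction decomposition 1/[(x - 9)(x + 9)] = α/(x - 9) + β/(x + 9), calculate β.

Cover-up at x = -9: β = 1/(-9 - 9) = -1/18


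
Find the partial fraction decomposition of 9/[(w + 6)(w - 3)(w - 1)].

Using cover-up method: P = 1/7, Q = 1/2, R = -9/14
Result: (1/7)/(w + 6) + (1/2)/(w - 3) - (9/14)/(w - 1)


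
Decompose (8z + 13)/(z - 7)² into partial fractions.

(8z + 13) = α(z - 7) + β. At z = 7: β = 8·7 + 13 = 69. Coeff of z: α = 8
Result: 8/(z - 7) + 69/(z - 7)²


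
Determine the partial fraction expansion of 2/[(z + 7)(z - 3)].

2/(z + 7)(z - 3) = α/(z + 7) + β/(z - 3). α = 2/(-7 - 3) = -1/5, β = 2/(3 + 7) = 1/5
Result: (-1/5)/(z + 7) + (1/5)/(z - 3)


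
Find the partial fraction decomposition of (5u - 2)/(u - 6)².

(5u - 2) = α(u - 6) + β. At u = 6: β = 5·6 - 2 = 28. Coeff of u: α = 5
Result: 5/(u - 6) + 28/(u - 6)²


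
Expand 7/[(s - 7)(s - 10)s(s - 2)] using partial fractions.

Using Heaviside cover-up: (-1/15)/(s - 7) + (7/240)/(s - 10) - (1/20)/s + (7/80)/(s - 2)


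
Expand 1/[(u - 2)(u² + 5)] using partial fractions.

Cover-up at u = 2: A = 1/(2² + 5) = 1/9. Then B = -A = -1/9, C = -A·(0 + 2) = -2/9
Result: (1/9)/(u - 2) - ((1/9)u + 2/9)/(u² + 5)


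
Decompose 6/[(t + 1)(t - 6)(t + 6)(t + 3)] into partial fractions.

Using Heaviside cover-up: (-3/35)/(t + 1) + (1/126)/(t - 6) - (1/30)/(t + 6) + (1/9)/(t + 3)


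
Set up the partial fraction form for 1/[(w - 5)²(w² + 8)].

Repeated linear + quadratic: α/(w - 5) + β/(w - 5)² + (γw + δ)/(w² + 8)


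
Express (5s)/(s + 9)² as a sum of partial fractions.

(5s) = α(s + 9) + β. At s = -9: β = 5·(-9) + 0 = -45. Coeff of s: α = 5
Result: 5/(s + 9) - 45/(s + 9)²


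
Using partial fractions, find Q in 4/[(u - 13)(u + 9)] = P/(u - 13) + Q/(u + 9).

Cover-up at u = -9: Q = 4/(-9 - 13) = -4/22 = -2/11


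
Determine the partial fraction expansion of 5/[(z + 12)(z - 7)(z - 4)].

Using cover-up method: P = 5/304, Q = 5/57, R = -5/48
Result: (5/304)/(z + 12) + (5/57)/(z - 7) - (5/48)/(z - 4)


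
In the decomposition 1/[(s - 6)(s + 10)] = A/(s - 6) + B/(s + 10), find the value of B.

Cover-up at s = -10: B = 1/(-10 - 6) = -1/16


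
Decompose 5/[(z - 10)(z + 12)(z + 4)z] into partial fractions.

Using Heaviside cover-up: (1/616)/(z - 10) - (5/2112)/(z + 12) + (5/448)/(z + 4) - (1/96)/z


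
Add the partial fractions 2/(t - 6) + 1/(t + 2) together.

Common denominator (t - 6)(t + 2). Numerator: 2(t + 2) + 1(t - 6) = (2t + 4) + (t - 6) = 3t - 2
Result: (3t - 2)/[(t - 6)(t + 2)]


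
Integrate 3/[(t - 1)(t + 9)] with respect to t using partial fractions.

Decompose: 3/[(t - 1)(t + 9)] = (3/10)/(t - 1) - (3/10)/(t + 9). Integrate each term: (3/10) ln|(t - 1)| - (3/10) ln|(t + 9)| + C


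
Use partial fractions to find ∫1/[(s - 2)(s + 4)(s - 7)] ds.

Cover-up: P = -1/30, Q = 1/66, R = 1/55. Decomposition: (-1/30)/(s - 2) + (1/66)/(s + 4) + (1/55)/(s - 7). Integrate each term: (-1/30) ln|(s - 2)| + (1/66) ln|(s + 4)| + (1/55) ln|(s - 7)| + C


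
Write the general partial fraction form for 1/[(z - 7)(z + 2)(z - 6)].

Three distinct linear factors: A/(z - 7) + B/(z + 2) + C/(z - 6)


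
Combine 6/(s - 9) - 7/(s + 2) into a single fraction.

Common denominator (s - 9)(s + 2). Numerator: 6(s + 2) - 7(s - 9) = (6s + 12) - (7s - 63) = -s + 75
Result: (-s + 75)/[(s - 9)(s + 2)]


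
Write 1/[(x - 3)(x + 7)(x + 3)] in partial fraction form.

Using cover-up method: A = 1/60, B = 1/40, C = -1/24
Result: (1/60)/(x - 3) + (1/40)/(x + 7) - (1/24)/(x + 3)


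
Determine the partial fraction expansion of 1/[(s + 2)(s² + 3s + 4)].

Cover-up at s = -2: P = 1/((-2)² + 3·(-2) + 4) = 1/2. Then Q = -P = -1/2, R = -P·(3 - 2) = -1/2
Result: (1/2)/(s + 2) - ((1/2)s + 1/2)/(s² + 3s + 4)


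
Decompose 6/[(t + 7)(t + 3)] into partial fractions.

6/(t + 7)(t + 3) = α/(t + 7) + β/(t + 3). α = 6/(-7 + 3) = -3/2, β = 6/(-3 + 7) = 3/2
Result: (-3/2)/(t + 7) + (3/2)/(t + 3)


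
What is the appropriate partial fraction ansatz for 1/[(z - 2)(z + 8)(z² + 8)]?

Two linear + quadratic: A/(z - 2) + B/(z + 8) + (Cz + D)/(z² + 8)


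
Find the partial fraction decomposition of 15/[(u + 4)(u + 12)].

15/(u + 4)(u + 12) = P/(u + 4) + Q/(u + 12). P = 15/(-4 + 12) = 15/8, Q = 15/(-12 + 4) = -15/8
Result: (15/8)/(u + 4) - (15/8)/(u + 12)


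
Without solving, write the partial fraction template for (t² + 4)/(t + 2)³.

Repeated linear factor (power 3): α/(t + 2) + β/(t + 2)² + γ/(t + 2)³


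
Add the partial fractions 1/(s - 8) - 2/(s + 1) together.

Common denominator (s - 8)(s + 1). Numerator: 1(s + 1) - 2(s - 8) = (s + 1) - (2s - 16) = -s + 17
Result: (-s + 17)/[(s - 8)(s + 1)]


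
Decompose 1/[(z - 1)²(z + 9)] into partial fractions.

Cover-up at z=-9: γ = 1/(-9 - 1)² = 1/100. Cover-up at z=1: β = 1/(1 + 9) = 1/10. Comparing z² coeff: α = -γ = -1/100
Result: (-1/100)/(z - 1) + (1/10)/(z - 1)² + (1/100)/(z + 9)


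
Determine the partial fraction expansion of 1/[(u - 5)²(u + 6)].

Cover-up at u=-6: R = 1/(-6 - 5)² = 1/121. Cover-up at u=5: Q = 1/(5 + 6) = 1/11. Comparing u² coeff: P = -R = -1/121
Result: (-1/121)/(u - 5) + (1/11)/(u - 5)² + (1/121)/(u + 6)


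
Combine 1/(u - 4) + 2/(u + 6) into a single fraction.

Common denominator (u - 4)(u + 6). Numerator: 1(u + 6) + 2(u - 4) = (u + 6) + (2u - 8) = 3u - 2
Result: (3u - 2)/[(u - 4)(u + 6)]


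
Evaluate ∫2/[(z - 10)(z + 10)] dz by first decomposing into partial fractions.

Decompose: 2/[(z - 10)(z + 10)] = (1/10)/(z - 10) - (1/10)/(z + 10). Integrate each term: (1/10) ln|(z - 10)| - (1/10) ln|(z + 10)| + C


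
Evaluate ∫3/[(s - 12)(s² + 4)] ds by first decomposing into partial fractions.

Cover-up at s=12: A = 3/(12²+4) = 3/148. Coeff matching: B = -3/148, C = -9/37. Decomposition: (3/148)/(s - 12) - ((3/148)s + 9/37)/(s² + 4). Integrate: linear → ln, quadratic → (1/2)ln + arctan: (3/148) ln|(s - 12)| - (3/296) ln(s² + 4) - (9/74) arctan(s/2) + C


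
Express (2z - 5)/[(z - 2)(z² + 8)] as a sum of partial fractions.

At z=2: P = (2·2 - 5)/(2² + 8) = -1/12. Q = -P = 1/12, R = 2 - 2·P = 13/6
Result: (-1/12)/(z - 2) + ((1/12)z + 13/6)/(z² + 8)


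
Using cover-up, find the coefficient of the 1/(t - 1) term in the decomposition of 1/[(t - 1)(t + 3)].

Cover (t - 1), set t=1: 1/((t + 3) at t=1) = 1/(4) = 1/4


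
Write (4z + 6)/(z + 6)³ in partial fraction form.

(4z + 6) = P(z + 6)² + Q(z + 6) + R. At z = -6: R = 4·(-6) + 6 = -18. Coefficients: P = 0, Q = 4
Result: 4/(z + 6)² - 18/(z + 6)³


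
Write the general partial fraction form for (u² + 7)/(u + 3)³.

Repeated linear factor (power 3): P/(u + 3) + Q/(u + 3)² + R/(u + 3)³


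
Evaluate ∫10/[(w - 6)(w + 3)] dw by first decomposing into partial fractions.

Decompose: 10/[(w - 6)(w + 3)] = (10/9)/(w - 6) - (10/9)/(w + 3). Integrate each term: (10/9) ln|(w - 6)| - (10/9) ln|(w + 3)| + C


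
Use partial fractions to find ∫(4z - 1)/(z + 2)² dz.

Decompose: A = 4, B = 4·(-2) - 1 = -9, so (4z - 1)/(z + 2)² = 4/(z + 2) - 9/(z + 2)². Integrate: ∫ A/(z + 2) dz = 4 ln|(z + 2)|; ∫ B/(z + 2)² dz = 9/(z + 2). Sum: 4 ln|(z + 2)| + 9/(z + 2) + C


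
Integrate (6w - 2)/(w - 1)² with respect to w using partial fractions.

Decompose: P = 6, Q = 6·1 - 2 = 4, so (6w - 2)/(w - 1)² = 6/(w - 1) + 4/(w - 1)². Integrate: ∫ P/(w - 1) dw = 6 ln|(w - 1)|; ∫ Q/(w - 1)² dw = -4/(w - 1). Sum: 6 ln|(w - 1)| - 4/(w - 1) + C


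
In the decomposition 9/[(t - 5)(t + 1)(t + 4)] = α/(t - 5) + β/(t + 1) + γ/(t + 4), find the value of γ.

Cover-up at t = -4: γ = 9/[(-4 - 5)(-4 + 1)] = 9/[(-9)(-3)] = 9/27 = 1/3


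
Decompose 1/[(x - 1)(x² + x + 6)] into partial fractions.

Cover-up at x = 1: A = 1/(1² + 1·1 + 6) = 1/8. Then B = -A = -1/8, C = -A·(1 + 1) = -1/4
Result: (1/8)/(x - 1) - ((1/8)x + 1/4)/(x² + x + 6)


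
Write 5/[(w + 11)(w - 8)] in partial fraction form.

5/(w + 11)(w - 8) = α/(w + 11) + β/(w - 8). α = 5/(-11 - 8) = -5/19, β = 5/(8 + 11) = 5/19
Result: (-5/19)/(w + 11) + (5/19)/(w - 8)


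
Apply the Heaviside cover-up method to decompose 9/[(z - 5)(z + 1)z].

Cover (z - 5), z=5: P = 9/[(5 + 1)(5 - 0)] = 3/10. Cover (z + 1), z=-1: Q = 9/[(-1 - 5)(-1 - 0)] = 3/2. Cover z, z=0: R = 9/[(0 - 5)(0 + 1)] = -9/5.
Result: (3/10)/(z - 5) + (3/2)/(z + 1) - (9/5)/z
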